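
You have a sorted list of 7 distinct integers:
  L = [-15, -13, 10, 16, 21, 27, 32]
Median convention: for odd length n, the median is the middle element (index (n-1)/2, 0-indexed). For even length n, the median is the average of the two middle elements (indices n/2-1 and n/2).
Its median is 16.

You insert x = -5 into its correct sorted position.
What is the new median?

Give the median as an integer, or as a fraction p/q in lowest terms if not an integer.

Old list (sorted, length 7): [-15, -13, 10, 16, 21, 27, 32]
Old median = 16
Insert x = -5
Old length odd (7). Middle was index 3 = 16.
New length even (8). New median = avg of two middle elements.
x = -5: 2 elements are < x, 5 elements are > x.
New sorted list: [-15, -13, -5, 10, 16, 21, 27, 32]
New median = 13

Answer: 13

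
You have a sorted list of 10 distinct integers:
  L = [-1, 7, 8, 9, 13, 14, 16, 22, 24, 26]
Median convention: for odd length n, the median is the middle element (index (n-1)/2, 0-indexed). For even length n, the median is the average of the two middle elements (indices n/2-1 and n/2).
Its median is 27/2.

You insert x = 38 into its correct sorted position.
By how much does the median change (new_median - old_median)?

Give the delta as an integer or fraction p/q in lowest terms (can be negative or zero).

Old median = 27/2
After inserting x = 38: new sorted = [-1, 7, 8, 9, 13, 14, 16, 22, 24, 26, 38]
New median = 14
Delta = 14 - 27/2 = 1/2

Answer: 1/2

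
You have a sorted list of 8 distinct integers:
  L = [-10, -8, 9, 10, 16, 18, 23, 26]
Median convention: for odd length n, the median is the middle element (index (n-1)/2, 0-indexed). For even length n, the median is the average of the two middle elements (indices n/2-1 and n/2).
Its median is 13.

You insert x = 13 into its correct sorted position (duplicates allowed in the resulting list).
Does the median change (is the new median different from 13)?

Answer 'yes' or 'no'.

Answer: no

Derivation:
Old median = 13
Insert x = 13
New median = 13
Changed? no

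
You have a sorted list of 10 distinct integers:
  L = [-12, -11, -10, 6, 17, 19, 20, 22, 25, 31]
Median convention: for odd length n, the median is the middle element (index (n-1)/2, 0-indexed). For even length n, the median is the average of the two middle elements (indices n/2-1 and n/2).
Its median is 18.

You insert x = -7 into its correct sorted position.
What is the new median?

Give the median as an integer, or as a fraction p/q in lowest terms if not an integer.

Answer: 17

Derivation:
Old list (sorted, length 10): [-12, -11, -10, 6, 17, 19, 20, 22, 25, 31]
Old median = 18
Insert x = -7
Old length even (10). Middle pair: indices 4,5 = 17,19.
New length odd (11). New median = single middle element.
x = -7: 3 elements are < x, 7 elements are > x.
New sorted list: [-12, -11, -10, -7, 6, 17, 19, 20, 22, 25, 31]
New median = 17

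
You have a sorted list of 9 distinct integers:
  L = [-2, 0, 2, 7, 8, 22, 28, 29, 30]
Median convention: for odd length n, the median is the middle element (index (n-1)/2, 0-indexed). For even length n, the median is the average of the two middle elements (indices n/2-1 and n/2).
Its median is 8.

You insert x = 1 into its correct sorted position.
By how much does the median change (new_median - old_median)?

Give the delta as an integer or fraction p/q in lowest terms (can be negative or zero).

Old median = 8
After inserting x = 1: new sorted = [-2, 0, 1, 2, 7, 8, 22, 28, 29, 30]
New median = 15/2
Delta = 15/2 - 8 = -1/2

Answer: -1/2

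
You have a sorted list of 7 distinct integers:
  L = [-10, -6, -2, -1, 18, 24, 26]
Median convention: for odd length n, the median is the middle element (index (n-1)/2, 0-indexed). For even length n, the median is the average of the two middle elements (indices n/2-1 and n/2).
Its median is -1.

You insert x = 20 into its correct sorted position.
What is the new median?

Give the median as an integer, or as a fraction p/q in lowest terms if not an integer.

Old list (sorted, length 7): [-10, -6, -2, -1, 18, 24, 26]
Old median = -1
Insert x = 20
Old length odd (7). Middle was index 3 = -1.
New length even (8). New median = avg of two middle elements.
x = 20: 5 elements are < x, 2 elements are > x.
New sorted list: [-10, -6, -2, -1, 18, 20, 24, 26]
New median = 17/2

Answer: 17/2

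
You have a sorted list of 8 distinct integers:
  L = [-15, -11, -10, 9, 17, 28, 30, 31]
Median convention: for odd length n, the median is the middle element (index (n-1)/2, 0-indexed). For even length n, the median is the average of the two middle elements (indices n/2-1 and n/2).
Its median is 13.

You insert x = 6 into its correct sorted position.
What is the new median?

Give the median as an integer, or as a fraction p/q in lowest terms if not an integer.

Old list (sorted, length 8): [-15, -11, -10, 9, 17, 28, 30, 31]
Old median = 13
Insert x = 6
Old length even (8). Middle pair: indices 3,4 = 9,17.
New length odd (9). New median = single middle element.
x = 6: 3 elements are < x, 5 elements are > x.
New sorted list: [-15, -11, -10, 6, 9, 17, 28, 30, 31]
New median = 9

Answer: 9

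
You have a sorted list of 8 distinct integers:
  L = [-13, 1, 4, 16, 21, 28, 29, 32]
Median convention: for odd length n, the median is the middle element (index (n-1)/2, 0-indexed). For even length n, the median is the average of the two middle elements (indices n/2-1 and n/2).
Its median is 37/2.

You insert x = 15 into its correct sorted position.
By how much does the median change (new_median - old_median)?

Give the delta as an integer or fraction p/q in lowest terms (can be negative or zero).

Answer: -5/2

Derivation:
Old median = 37/2
After inserting x = 15: new sorted = [-13, 1, 4, 15, 16, 21, 28, 29, 32]
New median = 16
Delta = 16 - 37/2 = -5/2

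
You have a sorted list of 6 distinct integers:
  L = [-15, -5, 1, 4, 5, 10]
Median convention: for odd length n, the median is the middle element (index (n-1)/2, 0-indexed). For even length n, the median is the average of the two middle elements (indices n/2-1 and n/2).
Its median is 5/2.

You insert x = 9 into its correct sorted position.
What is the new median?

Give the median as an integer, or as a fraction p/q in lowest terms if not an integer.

Answer: 4

Derivation:
Old list (sorted, length 6): [-15, -5, 1, 4, 5, 10]
Old median = 5/2
Insert x = 9
Old length even (6). Middle pair: indices 2,3 = 1,4.
New length odd (7). New median = single middle element.
x = 9: 5 elements are < x, 1 elements are > x.
New sorted list: [-15, -5, 1, 4, 5, 9, 10]
New median = 4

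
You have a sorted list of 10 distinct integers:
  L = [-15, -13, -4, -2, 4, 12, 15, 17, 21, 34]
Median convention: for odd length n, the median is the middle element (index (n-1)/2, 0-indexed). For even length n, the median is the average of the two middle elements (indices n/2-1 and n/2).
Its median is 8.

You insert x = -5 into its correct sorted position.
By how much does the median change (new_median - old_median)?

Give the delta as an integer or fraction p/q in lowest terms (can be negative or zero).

Answer: -4

Derivation:
Old median = 8
After inserting x = -5: new sorted = [-15, -13, -5, -4, -2, 4, 12, 15, 17, 21, 34]
New median = 4
Delta = 4 - 8 = -4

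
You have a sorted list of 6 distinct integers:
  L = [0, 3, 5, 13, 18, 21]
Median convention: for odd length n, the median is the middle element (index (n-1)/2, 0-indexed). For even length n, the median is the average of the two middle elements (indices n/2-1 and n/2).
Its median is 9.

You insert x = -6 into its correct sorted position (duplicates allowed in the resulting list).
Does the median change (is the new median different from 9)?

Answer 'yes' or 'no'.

Old median = 9
Insert x = -6
New median = 5
Changed? yes

Answer: yes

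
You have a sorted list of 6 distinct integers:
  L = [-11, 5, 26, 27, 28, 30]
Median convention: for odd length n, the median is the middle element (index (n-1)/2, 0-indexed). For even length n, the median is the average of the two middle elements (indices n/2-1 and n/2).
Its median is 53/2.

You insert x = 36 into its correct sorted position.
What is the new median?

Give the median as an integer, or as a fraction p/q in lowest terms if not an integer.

Old list (sorted, length 6): [-11, 5, 26, 27, 28, 30]
Old median = 53/2
Insert x = 36
Old length even (6). Middle pair: indices 2,3 = 26,27.
New length odd (7). New median = single middle element.
x = 36: 6 elements are < x, 0 elements are > x.
New sorted list: [-11, 5, 26, 27, 28, 30, 36]
New median = 27

Answer: 27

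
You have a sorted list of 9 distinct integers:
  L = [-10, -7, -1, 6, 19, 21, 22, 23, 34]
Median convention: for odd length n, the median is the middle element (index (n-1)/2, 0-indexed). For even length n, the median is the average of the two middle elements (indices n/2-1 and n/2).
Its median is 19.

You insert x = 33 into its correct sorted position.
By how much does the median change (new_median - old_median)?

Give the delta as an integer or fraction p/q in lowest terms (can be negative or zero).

Answer: 1

Derivation:
Old median = 19
After inserting x = 33: new sorted = [-10, -7, -1, 6, 19, 21, 22, 23, 33, 34]
New median = 20
Delta = 20 - 19 = 1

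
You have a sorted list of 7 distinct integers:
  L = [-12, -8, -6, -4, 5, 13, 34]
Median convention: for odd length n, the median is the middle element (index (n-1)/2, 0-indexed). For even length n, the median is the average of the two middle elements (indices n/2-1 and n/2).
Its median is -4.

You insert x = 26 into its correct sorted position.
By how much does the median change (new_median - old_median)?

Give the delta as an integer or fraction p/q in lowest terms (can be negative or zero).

Answer: 9/2

Derivation:
Old median = -4
After inserting x = 26: new sorted = [-12, -8, -6, -4, 5, 13, 26, 34]
New median = 1/2
Delta = 1/2 - -4 = 9/2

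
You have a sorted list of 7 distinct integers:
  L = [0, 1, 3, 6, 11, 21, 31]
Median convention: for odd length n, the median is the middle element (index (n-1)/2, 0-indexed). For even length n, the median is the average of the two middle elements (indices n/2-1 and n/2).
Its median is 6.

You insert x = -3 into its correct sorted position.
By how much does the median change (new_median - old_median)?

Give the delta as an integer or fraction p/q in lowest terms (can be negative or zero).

Old median = 6
After inserting x = -3: new sorted = [-3, 0, 1, 3, 6, 11, 21, 31]
New median = 9/2
Delta = 9/2 - 6 = -3/2

Answer: -3/2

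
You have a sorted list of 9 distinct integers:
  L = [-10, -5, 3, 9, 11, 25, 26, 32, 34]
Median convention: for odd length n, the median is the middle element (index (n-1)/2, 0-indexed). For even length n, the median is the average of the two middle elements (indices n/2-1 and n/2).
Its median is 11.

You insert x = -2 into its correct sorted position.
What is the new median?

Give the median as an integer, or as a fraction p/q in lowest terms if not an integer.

Answer: 10

Derivation:
Old list (sorted, length 9): [-10, -5, 3, 9, 11, 25, 26, 32, 34]
Old median = 11
Insert x = -2
Old length odd (9). Middle was index 4 = 11.
New length even (10). New median = avg of two middle elements.
x = -2: 2 elements are < x, 7 elements are > x.
New sorted list: [-10, -5, -2, 3, 9, 11, 25, 26, 32, 34]
New median = 10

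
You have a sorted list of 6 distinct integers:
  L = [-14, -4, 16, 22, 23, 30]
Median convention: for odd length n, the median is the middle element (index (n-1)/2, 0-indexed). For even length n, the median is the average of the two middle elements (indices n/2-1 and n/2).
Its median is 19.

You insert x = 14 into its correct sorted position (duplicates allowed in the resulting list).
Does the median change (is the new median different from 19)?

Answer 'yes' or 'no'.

Old median = 19
Insert x = 14
New median = 16
Changed? yes

Answer: yes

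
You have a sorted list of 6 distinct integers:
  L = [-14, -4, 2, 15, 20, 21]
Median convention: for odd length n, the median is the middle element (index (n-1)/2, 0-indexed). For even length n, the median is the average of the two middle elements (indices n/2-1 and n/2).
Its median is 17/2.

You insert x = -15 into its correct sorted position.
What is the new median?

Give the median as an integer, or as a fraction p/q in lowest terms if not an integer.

Old list (sorted, length 6): [-14, -4, 2, 15, 20, 21]
Old median = 17/2
Insert x = -15
Old length even (6). Middle pair: indices 2,3 = 2,15.
New length odd (7). New median = single middle element.
x = -15: 0 elements are < x, 6 elements are > x.
New sorted list: [-15, -14, -4, 2, 15, 20, 21]
New median = 2

Answer: 2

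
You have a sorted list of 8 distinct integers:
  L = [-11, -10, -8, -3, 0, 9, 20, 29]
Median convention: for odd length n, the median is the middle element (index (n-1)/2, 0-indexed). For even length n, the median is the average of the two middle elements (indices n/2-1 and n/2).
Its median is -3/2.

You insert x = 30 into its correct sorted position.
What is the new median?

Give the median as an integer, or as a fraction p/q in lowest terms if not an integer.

Answer: 0

Derivation:
Old list (sorted, length 8): [-11, -10, -8, -3, 0, 9, 20, 29]
Old median = -3/2
Insert x = 30
Old length even (8). Middle pair: indices 3,4 = -3,0.
New length odd (9). New median = single middle element.
x = 30: 8 elements are < x, 0 elements are > x.
New sorted list: [-11, -10, -8, -3, 0, 9, 20, 29, 30]
New median = 0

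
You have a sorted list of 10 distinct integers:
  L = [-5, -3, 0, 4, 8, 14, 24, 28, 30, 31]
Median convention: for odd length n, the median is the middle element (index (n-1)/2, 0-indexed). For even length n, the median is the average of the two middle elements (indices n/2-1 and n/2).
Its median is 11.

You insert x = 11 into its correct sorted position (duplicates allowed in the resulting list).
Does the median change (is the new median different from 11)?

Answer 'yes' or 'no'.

Old median = 11
Insert x = 11
New median = 11
Changed? no

Answer: no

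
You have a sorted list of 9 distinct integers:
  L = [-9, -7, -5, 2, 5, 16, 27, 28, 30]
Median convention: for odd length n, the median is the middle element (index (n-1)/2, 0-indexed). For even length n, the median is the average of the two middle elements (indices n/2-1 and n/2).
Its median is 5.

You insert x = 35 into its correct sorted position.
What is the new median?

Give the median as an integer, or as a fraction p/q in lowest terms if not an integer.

Old list (sorted, length 9): [-9, -7, -5, 2, 5, 16, 27, 28, 30]
Old median = 5
Insert x = 35
Old length odd (9). Middle was index 4 = 5.
New length even (10). New median = avg of two middle elements.
x = 35: 9 elements are < x, 0 elements are > x.
New sorted list: [-9, -7, -5, 2, 5, 16, 27, 28, 30, 35]
New median = 21/2

Answer: 21/2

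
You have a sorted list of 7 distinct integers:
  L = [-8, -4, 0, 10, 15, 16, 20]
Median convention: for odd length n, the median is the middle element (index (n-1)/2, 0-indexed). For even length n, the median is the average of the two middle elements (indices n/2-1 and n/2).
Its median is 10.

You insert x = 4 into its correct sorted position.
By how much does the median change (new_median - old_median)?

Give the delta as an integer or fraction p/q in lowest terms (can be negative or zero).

Old median = 10
After inserting x = 4: new sorted = [-8, -4, 0, 4, 10, 15, 16, 20]
New median = 7
Delta = 7 - 10 = -3

Answer: -3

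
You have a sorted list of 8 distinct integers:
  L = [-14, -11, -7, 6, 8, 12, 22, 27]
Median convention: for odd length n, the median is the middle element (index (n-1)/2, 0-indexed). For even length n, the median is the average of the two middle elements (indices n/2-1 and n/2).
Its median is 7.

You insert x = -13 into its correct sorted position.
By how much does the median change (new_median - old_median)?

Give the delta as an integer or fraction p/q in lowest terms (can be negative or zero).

Old median = 7
After inserting x = -13: new sorted = [-14, -13, -11, -7, 6, 8, 12, 22, 27]
New median = 6
Delta = 6 - 7 = -1

Answer: -1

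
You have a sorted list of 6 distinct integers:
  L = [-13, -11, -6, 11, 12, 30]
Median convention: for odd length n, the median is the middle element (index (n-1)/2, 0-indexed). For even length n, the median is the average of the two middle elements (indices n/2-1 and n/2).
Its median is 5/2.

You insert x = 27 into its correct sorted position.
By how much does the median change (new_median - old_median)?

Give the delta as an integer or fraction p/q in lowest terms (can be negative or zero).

Old median = 5/2
After inserting x = 27: new sorted = [-13, -11, -6, 11, 12, 27, 30]
New median = 11
Delta = 11 - 5/2 = 17/2

Answer: 17/2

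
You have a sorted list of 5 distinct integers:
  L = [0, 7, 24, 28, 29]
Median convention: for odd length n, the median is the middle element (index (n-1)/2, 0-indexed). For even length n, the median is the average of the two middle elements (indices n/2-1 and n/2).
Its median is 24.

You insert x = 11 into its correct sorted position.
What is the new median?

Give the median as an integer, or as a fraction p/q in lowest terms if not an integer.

Answer: 35/2

Derivation:
Old list (sorted, length 5): [0, 7, 24, 28, 29]
Old median = 24
Insert x = 11
Old length odd (5). Middle was index 2 = 24.
New length even (6). New median = avg of two middle elements.
x = 11: 2 elements are < x, 3 elements are > x.
New sorted list: [0, 7, 11, 24, 28, 29]
New median = 35/2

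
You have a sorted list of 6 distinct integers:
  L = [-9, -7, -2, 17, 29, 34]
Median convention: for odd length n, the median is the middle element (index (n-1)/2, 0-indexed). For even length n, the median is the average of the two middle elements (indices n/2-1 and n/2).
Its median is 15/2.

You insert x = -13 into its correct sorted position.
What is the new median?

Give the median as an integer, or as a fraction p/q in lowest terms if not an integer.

Answer: -2

Derivation:
Old list (sorted, length 6): [-9, -7, -2, 17, 29, 34]
Old median = 15/2
Insert x = -13
Old length even (6). Middle pair: indices 2,3 = -2,17.
New length odd (7). New median = single middle element.
x = -13: 0 elements are < x, 6 elements are > x.
New sorted list: [-13, -9, -7, -2, 17, 29, 34]
New median = -2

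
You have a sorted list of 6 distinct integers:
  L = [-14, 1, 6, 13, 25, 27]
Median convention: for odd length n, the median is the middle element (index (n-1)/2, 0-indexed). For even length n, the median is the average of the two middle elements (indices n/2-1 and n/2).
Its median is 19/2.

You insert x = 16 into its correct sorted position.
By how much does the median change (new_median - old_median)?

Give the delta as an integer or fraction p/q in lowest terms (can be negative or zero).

Old median = 19/2
After inserting x = 16: new sorted = [-14, 1, 6, 13, 16, 25, 27]
New median = 13
Delta = 13 - 19/2 = 7/2

Answer: 7/2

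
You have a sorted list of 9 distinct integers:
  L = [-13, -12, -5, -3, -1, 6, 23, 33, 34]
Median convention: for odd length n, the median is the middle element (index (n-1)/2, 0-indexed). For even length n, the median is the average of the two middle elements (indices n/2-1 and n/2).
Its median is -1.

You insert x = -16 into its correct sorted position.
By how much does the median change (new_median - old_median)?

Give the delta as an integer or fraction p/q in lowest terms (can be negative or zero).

Old median = -1
After inserting x = -16: new sorted = [-16, -13, -12, -5, -3, -1, 6, 23, 33, 34]
New median = -2
Delta = -2 - -1 = -1

Answer: -1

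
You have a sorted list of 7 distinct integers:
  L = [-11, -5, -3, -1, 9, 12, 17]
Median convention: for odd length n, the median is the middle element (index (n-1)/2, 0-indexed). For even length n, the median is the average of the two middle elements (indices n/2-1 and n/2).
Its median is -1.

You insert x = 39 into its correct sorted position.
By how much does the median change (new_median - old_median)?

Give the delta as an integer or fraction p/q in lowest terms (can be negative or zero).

Old median = -1
After inserting x = 39: new sorted = [-11, -5, -3, -1, 9, 12, 17, 39]
New median = 4
Delta = 4 - -1 = 5

Answer: 5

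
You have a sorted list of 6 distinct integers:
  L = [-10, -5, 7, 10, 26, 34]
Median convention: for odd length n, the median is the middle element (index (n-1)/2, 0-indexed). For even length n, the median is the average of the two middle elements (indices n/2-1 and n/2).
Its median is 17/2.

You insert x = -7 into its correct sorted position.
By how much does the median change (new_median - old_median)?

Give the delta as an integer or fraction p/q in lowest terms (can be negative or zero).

Old median = 17/2
After inserting x = -7: new sorted = [-10, -7, -5, 7, 10, 26, 34]
New median = 7
Delta = 7 - 17/2 = -3/2

Answer: -3/2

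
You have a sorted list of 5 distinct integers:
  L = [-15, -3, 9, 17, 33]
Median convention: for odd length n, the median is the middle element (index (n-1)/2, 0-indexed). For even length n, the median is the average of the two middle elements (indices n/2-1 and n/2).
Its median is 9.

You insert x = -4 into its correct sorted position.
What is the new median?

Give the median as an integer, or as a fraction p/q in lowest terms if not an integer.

Answer: 3

Derivation:
Old list (sorted, length 5): [-15, -3, 9, 17, 33]
Old median = 9
Insert x = -4
Old length odd (5). Middle was index 2 = 9.
New length even (6). New median = avg of two middle elements.
x = -4: 1 elements are < x, 4 elements are > x.
New sorted list: [-15, -4, -3, 9, 17, 33]
New median = 3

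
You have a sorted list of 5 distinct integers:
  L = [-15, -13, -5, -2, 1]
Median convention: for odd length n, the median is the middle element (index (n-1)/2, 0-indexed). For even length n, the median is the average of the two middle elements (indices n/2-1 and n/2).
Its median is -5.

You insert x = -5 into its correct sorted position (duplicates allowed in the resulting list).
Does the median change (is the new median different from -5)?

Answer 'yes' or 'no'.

Old median = -5
Insert x = -5
New median = -5
Changed? no

Answer: no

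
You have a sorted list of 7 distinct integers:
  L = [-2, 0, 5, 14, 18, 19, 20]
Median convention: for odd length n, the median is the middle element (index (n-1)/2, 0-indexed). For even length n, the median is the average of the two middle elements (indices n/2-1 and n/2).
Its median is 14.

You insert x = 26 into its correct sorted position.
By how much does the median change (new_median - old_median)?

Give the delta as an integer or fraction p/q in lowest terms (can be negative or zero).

Answer: 2

Derivation:
Old median = 14
After inserting x = 26: new sorted = [-2, 0, 5, 14, 18, 19, 20, 26]
New median = 16
Delta = 16 - 14 = 2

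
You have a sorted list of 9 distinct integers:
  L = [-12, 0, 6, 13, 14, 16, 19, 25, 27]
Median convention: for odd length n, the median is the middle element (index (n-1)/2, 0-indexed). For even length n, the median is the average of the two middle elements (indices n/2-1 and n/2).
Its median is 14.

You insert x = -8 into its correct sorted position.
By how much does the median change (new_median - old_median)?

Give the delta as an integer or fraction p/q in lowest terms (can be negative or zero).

Old median = 14
After inserting x = -8: new sorted = [-12, -8, 0, 6, 13, 14, 16, 19, 25, 27]
New median = 27/2
Delta = 27/2 - 14 = -1/2

Answer: -1/2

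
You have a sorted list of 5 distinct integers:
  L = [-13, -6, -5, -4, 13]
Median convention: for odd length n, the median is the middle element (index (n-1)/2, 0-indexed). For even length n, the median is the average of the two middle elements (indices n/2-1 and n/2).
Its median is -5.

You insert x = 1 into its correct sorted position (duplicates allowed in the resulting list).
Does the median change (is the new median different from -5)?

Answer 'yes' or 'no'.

Answer: yes

Derivation:
Old median = -5
Insert x = 1
New median = -9/2
Changed? yes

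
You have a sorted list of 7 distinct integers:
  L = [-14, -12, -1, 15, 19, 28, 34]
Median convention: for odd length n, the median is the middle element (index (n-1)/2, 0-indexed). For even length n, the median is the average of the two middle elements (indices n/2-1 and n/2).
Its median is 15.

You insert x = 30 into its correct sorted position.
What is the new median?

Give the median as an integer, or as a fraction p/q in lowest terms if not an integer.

Answer: 17

Derivation:
Old list (sorted, length 7): [-14, -12, -1, 15, 19, 28, 34]
Old median = 15
Insert x = 30
Old length odd (7). Middle was index 3 = 15.
New length even (8). New median = avg of two middle elements.
x = 30: 6 elements are < x, 1 elements are > x.
New sorted list: [-14, -12, -1, 15, 19, 28, 30, 34]
New median = 17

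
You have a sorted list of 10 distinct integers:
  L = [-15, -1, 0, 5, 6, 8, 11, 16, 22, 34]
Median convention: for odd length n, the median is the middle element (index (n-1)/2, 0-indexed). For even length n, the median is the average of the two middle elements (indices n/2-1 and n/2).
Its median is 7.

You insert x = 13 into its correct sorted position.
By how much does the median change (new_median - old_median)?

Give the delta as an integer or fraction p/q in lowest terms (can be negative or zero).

Old median = 7
After inserting x = 13: new sorted = [-15, -1, 0, 5, 6, 8, 11, 13, 16, 22, 34]
New median = 8
Delta = 8 - 7 = 1

Answer: 1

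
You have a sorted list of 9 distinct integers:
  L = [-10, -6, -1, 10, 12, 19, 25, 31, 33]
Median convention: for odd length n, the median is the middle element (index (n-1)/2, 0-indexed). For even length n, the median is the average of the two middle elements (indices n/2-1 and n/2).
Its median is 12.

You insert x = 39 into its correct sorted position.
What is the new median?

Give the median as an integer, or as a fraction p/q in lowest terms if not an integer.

Old list (sorted, length 9): [-10, -6, -1, 10, 12, 19, 25, 31, 33]
Old median = 12
Insert x = 39
Old length odd (9). Middle was index 4 = 12.
New length even (10). New median = avg of two middle elements.
x = 39: 9 elements are < x, 0 elements are > x.
New sorted list: [-10, -6, -1, 10, 12, 19, 25, 31, 33, 39]
New median = 31/2

Answer: 31/2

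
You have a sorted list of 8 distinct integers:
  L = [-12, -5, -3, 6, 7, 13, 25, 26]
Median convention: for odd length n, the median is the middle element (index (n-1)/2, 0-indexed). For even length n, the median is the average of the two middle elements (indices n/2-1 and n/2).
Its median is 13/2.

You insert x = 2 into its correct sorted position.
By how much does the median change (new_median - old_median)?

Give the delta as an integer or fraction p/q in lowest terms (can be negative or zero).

Answer: -1/2

Derivation:
Old median = 13/2
After inserting x = 2: new sorted = [-12, -5, -3, 2, 6, 7, 13, 25, 26]
New median = 6
Delta = 6 - 13/2 = -1/2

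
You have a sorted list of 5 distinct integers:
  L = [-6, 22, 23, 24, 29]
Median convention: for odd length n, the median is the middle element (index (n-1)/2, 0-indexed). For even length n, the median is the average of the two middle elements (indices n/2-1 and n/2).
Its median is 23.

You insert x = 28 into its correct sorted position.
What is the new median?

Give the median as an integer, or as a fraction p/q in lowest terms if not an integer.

Answer: 47/2

Derivation:
Old list (sorted, length 5): [-6, 22, 23, 24, 29]
Old median = 23
Insert x = 28
Old length odd (5). Middle was index 2 = 23.
New length even (6). New median = avg of two middle elements.
x = 28: 4 elements are < x, 1 elements are > x.
New sorted list: [-6, 22, 23, 24, 28, 29]
New median = 47/2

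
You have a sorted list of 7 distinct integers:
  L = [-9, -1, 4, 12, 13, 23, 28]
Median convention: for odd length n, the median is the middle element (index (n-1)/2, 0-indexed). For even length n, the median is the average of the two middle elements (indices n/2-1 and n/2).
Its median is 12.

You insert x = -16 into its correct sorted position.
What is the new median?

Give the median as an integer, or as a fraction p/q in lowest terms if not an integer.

Answer: 8

Derivation:
Old list (sorted, length 7): [-9, -1, 4, 12, 13, 23, 28]
Old median = 12
Insert x = -16
Old length odd (7). Middle was index 3 = 12.
New length even (8). New median = avg of two middle elements.
x = -16: 0 elements are < x, 7 elements are > x.
New sorted list: [-16, -9, -1, 4, 12, 13, 23, 28]
New median = 8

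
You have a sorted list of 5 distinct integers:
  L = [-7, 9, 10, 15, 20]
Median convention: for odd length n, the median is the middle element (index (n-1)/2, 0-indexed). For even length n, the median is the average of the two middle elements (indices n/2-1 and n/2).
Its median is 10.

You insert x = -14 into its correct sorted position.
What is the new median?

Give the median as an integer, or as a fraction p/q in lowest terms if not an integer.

Old list (sorted, length 5): [-7, 9, 10, 15, 20]
Old median = 10
Insert x = -14
Old length odd (5). Middle was index 2 = 10.
New length even (6). New median = avg of two middle elements.
x = -14: 0 elements are < x, 5 elements are > x.
New sorted list: [-14, -7, 9, 10, 15, 20]
New median = 19/2

Answer: 19/2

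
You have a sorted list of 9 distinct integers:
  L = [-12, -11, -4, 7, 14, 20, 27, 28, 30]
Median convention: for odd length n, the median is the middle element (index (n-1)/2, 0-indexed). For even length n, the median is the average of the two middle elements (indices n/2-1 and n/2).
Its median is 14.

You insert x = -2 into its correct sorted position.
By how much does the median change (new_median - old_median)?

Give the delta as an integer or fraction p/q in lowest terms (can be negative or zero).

Old median = 14
After inserting x = -2: new sorted = [-12, -11, -4, -2, 7, 14, 20, 27, 28, 30]
New median = 21/2
Delta = 21/2 - 14 = -7/2

Answer: -7/2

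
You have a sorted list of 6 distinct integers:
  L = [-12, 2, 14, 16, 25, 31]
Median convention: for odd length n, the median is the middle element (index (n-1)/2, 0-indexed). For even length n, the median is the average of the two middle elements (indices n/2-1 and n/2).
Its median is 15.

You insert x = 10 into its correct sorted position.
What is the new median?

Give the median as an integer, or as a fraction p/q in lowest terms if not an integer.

Old list (sorted, length 6): [-12, 2, 14, 16, 25, 31]
Old median = 15
Insert x = 10
Old length even (6). Middle pair: indices 2,3 = 14,16.
New length odd (7). New median = single middle element.
x = 10: 2 elements are < x, 4 elements are > x.
New sorted list: [-12, 2, 10, 14, 16, 25, 31]
New median = 14

Answer: 14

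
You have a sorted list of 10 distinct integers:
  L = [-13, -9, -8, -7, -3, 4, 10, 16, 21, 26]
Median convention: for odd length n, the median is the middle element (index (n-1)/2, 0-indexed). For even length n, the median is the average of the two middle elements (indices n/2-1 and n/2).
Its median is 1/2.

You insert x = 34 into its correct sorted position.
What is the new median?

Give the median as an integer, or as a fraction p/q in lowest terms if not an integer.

Old list (sorted, length 10): [-13, -9, -8, -7, -3, 4, 10, 16, 21, 26]
Old median = 1/2
Insert x = 34
Old length even (10). Middle pair: indices 4,5 = -3,4.
New length odd (11). New median = single middle element.
x = 34: 10 elements are < x, 0 elements are > x.
New sorted list: [-13, -9, -8, -7, -3, 4, 10, 16, 21, 26, 34]
New median = 4

Answer: 4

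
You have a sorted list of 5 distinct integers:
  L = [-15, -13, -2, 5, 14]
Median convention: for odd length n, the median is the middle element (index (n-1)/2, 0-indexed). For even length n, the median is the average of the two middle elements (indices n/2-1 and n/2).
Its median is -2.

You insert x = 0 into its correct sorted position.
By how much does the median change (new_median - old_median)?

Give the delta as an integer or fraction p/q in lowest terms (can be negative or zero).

Old median = -2
After inserting x = 0: new sorted = [-15, -13, -2, 0, 5, 14]
New median = -1
Delta = -1 - -2 = 1

Answer: 1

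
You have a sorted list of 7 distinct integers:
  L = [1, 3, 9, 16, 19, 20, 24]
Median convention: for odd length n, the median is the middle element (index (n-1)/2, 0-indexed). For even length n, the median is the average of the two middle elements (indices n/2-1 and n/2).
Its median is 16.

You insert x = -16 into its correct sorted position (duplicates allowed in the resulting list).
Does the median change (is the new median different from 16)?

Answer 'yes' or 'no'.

Answer: yes

Derivation:
Old median = 16
Insert x = -16
New median = 25/2
Changed? yes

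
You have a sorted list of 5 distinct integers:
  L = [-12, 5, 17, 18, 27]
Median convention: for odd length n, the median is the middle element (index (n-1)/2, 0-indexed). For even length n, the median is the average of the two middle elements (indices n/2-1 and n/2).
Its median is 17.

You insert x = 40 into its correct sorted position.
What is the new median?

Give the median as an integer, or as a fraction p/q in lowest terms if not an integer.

Old list (sorted, length 5): [-12, 5, 17, 18, 27]
Old median = 17
Insert x = 40
Old length odd (5). Middle was index 2 = 17.
New length even (6). New median = avg of two middle elements.
x = 40: 5 elements are < x, 0 elements are > x.
New sorted list: [-12, 5, 17, 18, 27, 40]
New median = 35/2

Answer: 35/2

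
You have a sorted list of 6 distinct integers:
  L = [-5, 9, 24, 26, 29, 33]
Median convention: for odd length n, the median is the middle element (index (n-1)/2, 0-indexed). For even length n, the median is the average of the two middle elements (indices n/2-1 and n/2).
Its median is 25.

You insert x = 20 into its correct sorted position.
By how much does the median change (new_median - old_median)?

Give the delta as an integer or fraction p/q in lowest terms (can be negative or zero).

Old median = 25
After inserting x = 20: new sorted = [-5, 9, 20, 24, 26, 29, 33]
New median = 24
Delta = 24 - 25 = -1

Answer: -1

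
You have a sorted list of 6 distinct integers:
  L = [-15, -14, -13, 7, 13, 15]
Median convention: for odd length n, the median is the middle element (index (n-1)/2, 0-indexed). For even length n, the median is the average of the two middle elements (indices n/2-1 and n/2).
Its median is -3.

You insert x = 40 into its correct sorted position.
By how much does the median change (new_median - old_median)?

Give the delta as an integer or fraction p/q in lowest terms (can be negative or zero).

Answer: 10

Derivation:
Old median = -3
After inserting x = 40: new sorted = [-15, -14, -13, 7, 13, 15, 40]
New median = 7
Delta = 7 - -3 = 10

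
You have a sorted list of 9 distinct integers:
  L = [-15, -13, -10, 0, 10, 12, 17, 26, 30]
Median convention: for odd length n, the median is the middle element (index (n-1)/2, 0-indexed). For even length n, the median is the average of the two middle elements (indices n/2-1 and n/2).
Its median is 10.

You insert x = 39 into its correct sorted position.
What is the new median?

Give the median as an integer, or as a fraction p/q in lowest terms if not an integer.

Old list (sorted, length 9): [-15, -13, -10, 0, 10, 12, 17, 26, 30]
Old median = 10
Insert x = 39
Old length odd (9). Middle was index 4 = 10.
New length even (10). New median = avg of two middle elements.
x = 39: 9 elements are < x, 0 elements are > x.
New sorted list: [-15, -13, -10, 0, 10, 12, 17, 26, 30, 39]
New median = 11

Answer: 11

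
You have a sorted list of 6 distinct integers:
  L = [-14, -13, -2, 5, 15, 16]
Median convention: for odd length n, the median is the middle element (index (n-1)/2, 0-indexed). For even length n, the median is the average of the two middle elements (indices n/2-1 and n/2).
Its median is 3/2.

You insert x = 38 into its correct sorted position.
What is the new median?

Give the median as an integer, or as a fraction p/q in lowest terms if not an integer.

Answer: 5

Derivation:
Old list (sorted, length 6): [-14, -13, -2, 5, 15, 16]
Old median = 3/2
Insert x = 38
Old length even (6). Middle pair: indices 2,3 = -2,5.
New length odd (7). New median = single middle element.
x = 38: 6 elements are < x, 0 elements are > x.
New sorted list: [-14, -13, -2, 5, 15, 16, 38]
New median = 5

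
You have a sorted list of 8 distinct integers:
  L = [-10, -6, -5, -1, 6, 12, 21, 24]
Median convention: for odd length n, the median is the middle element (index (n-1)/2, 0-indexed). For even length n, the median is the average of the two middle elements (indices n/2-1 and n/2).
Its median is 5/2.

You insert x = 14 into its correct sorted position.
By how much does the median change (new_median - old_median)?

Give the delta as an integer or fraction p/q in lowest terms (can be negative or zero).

Old median = 5/2
After inserting x = 14: new sorted = [-10, -6, -5, -1, 6, 12, 14, 21, 24]
New median = 6
Delta = 6 - 5/2 = 7/2

Answer: 7/2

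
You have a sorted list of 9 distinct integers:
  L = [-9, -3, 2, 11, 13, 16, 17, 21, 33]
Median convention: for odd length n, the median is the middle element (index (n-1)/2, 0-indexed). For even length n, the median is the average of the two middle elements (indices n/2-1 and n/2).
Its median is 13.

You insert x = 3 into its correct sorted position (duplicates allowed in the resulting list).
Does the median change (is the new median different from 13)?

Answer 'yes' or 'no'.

Old median = 13
Insert x = 3
New median = 12
Changed? yes

Answer: yes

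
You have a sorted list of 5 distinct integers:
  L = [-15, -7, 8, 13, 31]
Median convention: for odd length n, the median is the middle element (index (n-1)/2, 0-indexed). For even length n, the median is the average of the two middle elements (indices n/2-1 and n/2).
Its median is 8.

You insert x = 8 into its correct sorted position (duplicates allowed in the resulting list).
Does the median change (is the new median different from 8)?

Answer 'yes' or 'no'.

Answer: no

Derivation:
Old median = 8
Insert x = 8
New median = 8
Changed? no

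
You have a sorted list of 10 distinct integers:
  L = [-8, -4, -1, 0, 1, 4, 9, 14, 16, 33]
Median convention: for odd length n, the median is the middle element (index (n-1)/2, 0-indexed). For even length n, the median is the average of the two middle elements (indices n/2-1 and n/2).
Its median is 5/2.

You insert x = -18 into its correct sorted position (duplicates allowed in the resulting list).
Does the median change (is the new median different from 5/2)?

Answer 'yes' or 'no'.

Answer: yes

Derivation:
Old median = 5/2
Insert x = -18
New median = 1
Changed? yes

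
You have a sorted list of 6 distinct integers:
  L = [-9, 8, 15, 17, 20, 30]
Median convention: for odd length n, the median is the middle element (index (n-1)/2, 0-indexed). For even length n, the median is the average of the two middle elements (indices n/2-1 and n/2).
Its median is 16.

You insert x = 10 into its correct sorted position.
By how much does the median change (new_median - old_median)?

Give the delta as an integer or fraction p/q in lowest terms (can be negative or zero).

Old median = 16
After inserting x = 10: new sorted = [-9, 8, 10, 15, 17, 20, 30]
New median = 15
Delta = 15 - 16 = -1

Answer: -1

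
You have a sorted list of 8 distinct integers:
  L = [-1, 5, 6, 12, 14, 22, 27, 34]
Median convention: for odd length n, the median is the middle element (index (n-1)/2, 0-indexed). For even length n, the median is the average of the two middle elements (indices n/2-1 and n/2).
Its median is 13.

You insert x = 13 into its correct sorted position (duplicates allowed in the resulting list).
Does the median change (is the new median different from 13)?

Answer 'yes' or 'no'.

Answer: no

Derivation:
Old median = 13
Insert x = 13
New median = 13
Changed? no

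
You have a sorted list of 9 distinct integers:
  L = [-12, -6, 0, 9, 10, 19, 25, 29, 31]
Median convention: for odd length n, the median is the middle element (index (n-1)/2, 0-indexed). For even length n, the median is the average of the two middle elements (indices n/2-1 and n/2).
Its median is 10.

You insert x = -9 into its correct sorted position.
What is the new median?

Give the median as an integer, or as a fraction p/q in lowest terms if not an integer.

Old list (sorted, length 9): [-12, -6, 0, 9, 10, 19, 25, 29, 31]
Old median = 10
Insert x = -9
Old length odd (9). Middle was index 4 = 10.
New length even (10). New median = avg of two middle elements.
x = -9: 1 elements are < x, 8 elements are > x.
New sorted list: [-12, -9, -6, 0, 9, 10, 19, 25, 29, 31]
New median = 19/2

Answer: 19/2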